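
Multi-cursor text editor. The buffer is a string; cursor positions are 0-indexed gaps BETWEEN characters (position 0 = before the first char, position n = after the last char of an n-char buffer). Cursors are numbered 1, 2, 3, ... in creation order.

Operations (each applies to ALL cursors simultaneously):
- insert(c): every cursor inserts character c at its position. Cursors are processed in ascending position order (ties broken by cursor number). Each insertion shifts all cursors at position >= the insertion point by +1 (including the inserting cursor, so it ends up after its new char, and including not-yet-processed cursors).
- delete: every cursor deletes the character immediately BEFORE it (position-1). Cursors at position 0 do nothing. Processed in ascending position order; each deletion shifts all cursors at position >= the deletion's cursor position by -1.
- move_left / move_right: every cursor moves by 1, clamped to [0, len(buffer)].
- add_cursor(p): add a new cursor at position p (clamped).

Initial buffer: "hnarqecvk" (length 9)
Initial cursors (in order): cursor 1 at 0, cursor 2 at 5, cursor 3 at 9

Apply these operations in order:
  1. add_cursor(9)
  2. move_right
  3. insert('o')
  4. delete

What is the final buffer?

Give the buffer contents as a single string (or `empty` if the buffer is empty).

Answer: hnarqecvk

Derivation:
After op 1 (add_cursor(9)): buffer="hnarqecvk" (len 9), cursors c1@0 c2@5 c3@9 c4@9, authorship .........
After op 2 (move_right): buffer="hnarqecvk" (len 9), cursors c1@1 c2@6 c3@9 c4@9, authorship .........
After op 3 (insert('o')): buffer="honarqeocvkoo" (len 13), cursors c1@2 c2@8 c3@13 c4@13, authorship .1.....2...34
After op 4 (delete): buffer="hnarqecvk" (len 9), cursors c1@1 c2@6 c3@9 c4@9, authorship .........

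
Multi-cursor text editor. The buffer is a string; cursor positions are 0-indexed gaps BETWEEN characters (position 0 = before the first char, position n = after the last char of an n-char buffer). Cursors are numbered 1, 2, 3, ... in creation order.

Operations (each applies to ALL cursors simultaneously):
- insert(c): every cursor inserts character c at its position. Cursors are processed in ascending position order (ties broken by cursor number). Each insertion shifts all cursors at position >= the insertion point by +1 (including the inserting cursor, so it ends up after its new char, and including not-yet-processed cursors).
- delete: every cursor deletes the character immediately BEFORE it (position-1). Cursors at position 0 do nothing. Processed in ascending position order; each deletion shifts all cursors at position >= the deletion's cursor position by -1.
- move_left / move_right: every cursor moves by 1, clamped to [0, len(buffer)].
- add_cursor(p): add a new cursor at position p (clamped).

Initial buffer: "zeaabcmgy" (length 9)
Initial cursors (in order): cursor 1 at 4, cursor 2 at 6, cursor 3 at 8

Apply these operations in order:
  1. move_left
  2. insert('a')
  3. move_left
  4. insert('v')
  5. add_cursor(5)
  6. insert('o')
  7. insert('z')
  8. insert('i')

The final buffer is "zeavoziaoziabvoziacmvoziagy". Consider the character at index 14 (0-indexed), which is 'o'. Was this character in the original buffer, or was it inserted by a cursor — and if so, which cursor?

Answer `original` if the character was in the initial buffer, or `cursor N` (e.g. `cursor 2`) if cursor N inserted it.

After op 1 (move_left): buffer="zeaabcmgy" (len 9), cursors c1@3 c2@5 c3@7, authorship .........
After op 2 (insert('a')): buffer="zeaaabacmagy" (len 12), cursors c1@4 c2@7 c3@10, authorship ...1..2..3..
After op 3 (move_left): buffer="zeaaabacmagy" (len 12), cursors c1@3 c2@6 c3@9, authorship ...1..2..3..
After op 4 (insert('v')): buffer="zeavaabvacmvagy" (len 15), cursors c1@4 c2@8 c3@12, authorship ...11..22..33..
After op 5 (add_cursor(5)): buffer="zeavaabvacmvagy" (len 15), cursors c1@4 c4@5 c2@8 c3@12, authorship ...11..22..33..
After op 6 (insert('o')): buffer="zeavoaoabvoacmvoagy" (len 19), cursors c1@5 c4@7 c2@11 c3@16, authorship ...1114..222..333..
After op 7 (insert('z')): buffer="zeavozaozabvozacmvozagy" (len 23), cursors c1@6 c4@9 c2@14 c3@20, authorship ...111144..2222..3333..
After op 8 (insert('i')): buffer="zeavoziaoziabvoziacmvoziagy" (len 27), cursors c1@7 c4@11 c2@17 c3@24, authorship ...11111444..22222..33333..
Authorship (.=original, N=cursor N): . . . 1 1 1 1 1 4 4 4 . . 2 2 2 2 2 . . 3 3 3 3 3 . .
Index 14: author = 2

Answer: cursor 2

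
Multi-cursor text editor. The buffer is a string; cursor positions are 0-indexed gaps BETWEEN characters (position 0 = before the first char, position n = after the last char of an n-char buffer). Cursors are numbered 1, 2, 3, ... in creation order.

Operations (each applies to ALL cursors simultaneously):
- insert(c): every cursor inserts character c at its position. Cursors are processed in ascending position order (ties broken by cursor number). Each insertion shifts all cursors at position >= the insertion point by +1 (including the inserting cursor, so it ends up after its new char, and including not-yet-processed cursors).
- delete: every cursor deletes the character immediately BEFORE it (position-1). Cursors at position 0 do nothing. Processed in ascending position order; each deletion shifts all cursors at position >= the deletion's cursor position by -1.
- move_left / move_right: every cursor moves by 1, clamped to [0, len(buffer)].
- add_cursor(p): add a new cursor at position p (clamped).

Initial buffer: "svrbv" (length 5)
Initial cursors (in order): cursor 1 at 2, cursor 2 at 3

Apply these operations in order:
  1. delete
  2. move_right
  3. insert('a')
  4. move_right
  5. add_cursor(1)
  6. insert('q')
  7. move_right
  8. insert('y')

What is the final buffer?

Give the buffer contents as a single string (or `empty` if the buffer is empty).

After op 1 (delete): buffer="sbv" (len 3), cursors c1@1 c2@1, authorship ...
After op 2 (move_right): buffer="sbv" (len 3), cursors c1@2 c2@2, authorship ...
After op 3 (insert('a')): buffer="sbaav" (len 5), cursors c1@4 c2@4, authorship ..12.
After op 4 (move_right): buffer="sbaav" (len 5), cursors c1@5 c2@5, authorship ..12.
After op 5 (add_cursor(1)): buffer="sbaav" (len 5), cursors c3@1 c1@5 c2@5, authorship ..12.
After op 6 (insert('q')): buffer="sqbaavqq" (len 8), cursors c3@2 c1@8 c2@8, authorship .3.12.12
After op 7 (move_right): buffer="sqbaavqq" (len 8), cursors c3@3 c1@8 c2@8, authorship .3.12.12
After op 8 (insert('y')): buffer="sqbyaavqqyy" (len 11), cursors c3@4 c1@11 c2@11, authorship .3.312.1212

Answer: sqbyaavqqyy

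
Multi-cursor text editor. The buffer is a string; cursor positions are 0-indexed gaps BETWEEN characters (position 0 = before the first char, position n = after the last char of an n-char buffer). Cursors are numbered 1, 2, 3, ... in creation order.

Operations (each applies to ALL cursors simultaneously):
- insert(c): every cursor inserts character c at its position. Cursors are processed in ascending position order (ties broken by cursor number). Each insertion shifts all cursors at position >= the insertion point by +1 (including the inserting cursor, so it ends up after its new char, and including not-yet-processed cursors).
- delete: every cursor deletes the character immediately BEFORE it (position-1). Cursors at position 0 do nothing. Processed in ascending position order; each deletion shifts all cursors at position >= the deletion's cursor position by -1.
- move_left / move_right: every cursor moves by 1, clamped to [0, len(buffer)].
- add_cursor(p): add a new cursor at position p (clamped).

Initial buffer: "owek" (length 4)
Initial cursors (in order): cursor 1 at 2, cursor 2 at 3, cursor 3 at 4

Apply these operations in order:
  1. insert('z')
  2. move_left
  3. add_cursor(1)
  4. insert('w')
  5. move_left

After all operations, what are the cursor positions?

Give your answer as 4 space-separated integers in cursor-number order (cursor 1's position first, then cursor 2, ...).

After op 1 (insert('z')): buffer="owzezkz" (len 7), cursors c1@3 c2@5 c3@7, authorship ..1.2.3
After op 2 (move_left): buffer="owzezkz" (len 7), cursors c1@2 c2@4 c3@6, authorship ..1.2.3
After op 3 (add_cursor(1)): buffer="owzezkz" (len 7), cursors c4@1 c1@2 c2@4 c3@6, authorship ..1.2.3
After op 4 (insert('w')): buffer="owwwzewzkwz" (len 11), cursors c4@2 c1@4 c2@7 c3@10, authorship .4.11.22.33
After op 5 (move_left): buffer="owwwzewzkwz" (len 11), cursors c4@1 c1@3 c2@6 c3@9, authorship .4.11.22.33

Answer: 3 6 9 1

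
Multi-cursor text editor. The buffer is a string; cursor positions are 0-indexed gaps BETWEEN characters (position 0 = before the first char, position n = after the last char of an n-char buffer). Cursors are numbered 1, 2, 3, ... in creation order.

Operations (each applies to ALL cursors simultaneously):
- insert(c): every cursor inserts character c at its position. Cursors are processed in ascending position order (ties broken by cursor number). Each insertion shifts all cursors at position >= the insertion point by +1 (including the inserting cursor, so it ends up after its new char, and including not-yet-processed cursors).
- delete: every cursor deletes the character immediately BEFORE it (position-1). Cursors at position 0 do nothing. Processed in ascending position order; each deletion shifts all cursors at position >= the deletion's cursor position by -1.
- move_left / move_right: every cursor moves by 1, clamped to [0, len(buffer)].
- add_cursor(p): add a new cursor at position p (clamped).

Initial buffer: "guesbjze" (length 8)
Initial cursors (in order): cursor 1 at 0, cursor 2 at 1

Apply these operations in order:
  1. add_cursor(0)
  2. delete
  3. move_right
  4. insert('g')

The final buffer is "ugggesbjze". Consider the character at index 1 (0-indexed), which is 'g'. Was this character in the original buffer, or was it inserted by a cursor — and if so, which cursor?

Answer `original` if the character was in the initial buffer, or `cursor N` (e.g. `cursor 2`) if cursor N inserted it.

After op 1 (add_cursor(0)): buffer="guesbjze" (len 8), cursors c1@0 c3@0 c2@1, authorship ........
After op 2 (delete): buffer="uesbjze" (len 7), cursors c1@0 c2@0 c3@0, authorship .......
After op 3 (move_right): buffer="uesbjze" (len 7), cursors c1@1 c2@1 c3@1, authorship .......
After op 4 (insert('g')): buffer="ugggesbjze" (len 10), cursors c1@4 c2@4 c3@4, authorship .123......
Authorship (.=original, N=cursor N): . 1 2 3 . . . . . .
Index 1: author = 1

Answer: cursor 1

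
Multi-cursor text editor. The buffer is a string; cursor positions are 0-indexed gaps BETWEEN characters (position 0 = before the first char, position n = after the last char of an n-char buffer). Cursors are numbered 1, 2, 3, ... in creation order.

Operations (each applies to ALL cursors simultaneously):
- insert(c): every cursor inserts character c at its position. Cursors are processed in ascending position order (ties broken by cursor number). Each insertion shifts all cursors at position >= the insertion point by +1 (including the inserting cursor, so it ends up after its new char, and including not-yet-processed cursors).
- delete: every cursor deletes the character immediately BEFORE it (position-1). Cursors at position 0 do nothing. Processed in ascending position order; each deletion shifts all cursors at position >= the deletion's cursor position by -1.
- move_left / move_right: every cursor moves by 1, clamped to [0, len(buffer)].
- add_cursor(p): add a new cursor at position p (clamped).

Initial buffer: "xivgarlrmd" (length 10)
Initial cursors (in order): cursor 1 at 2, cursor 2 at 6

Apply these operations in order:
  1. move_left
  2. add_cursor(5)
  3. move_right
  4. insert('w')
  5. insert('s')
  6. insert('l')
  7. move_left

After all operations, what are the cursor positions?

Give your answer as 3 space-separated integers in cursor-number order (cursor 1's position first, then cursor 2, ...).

Answer: 4 14 14

Derivation:
After op 1 (move_left): buffer="xivgarlrmd" (len 10), cursors c1@1 c2@5, authorship ..........
After op 2 (add_cursor(5)): buffer="xivgarlrmd" (len 10), cursors c1@1 c2@5 c3@5, authorship ..........
After op 3 (move_right): buffer="xivgarlrmd" (len 10), cursors c1@2 c2@6 c3@6, authorship ..........
After op 4 (insert('w')): buffer="xiwvgarwwlrmd" (len 13), cursors c1@3 c2@9 c3@9, authorship ..1....23....
After op 5 (insert('s')): buffer="xiwsvgarwwsslrmd" (len 16), cursors c1@4 c2@12 c3@12, authorship ..11....2323....
After op 6 (insert('l')): buffer="xiwslvgarwwsslllrmd" (len 19), cursors c1@5 c2@15 c3@15, authorship ..111....232323....
After op 7 (move_left): buffer="xiwslvgarwwsslllrmd" (len 19), cursors c1@4 c2@14 c3@14, authorship ..111....232323....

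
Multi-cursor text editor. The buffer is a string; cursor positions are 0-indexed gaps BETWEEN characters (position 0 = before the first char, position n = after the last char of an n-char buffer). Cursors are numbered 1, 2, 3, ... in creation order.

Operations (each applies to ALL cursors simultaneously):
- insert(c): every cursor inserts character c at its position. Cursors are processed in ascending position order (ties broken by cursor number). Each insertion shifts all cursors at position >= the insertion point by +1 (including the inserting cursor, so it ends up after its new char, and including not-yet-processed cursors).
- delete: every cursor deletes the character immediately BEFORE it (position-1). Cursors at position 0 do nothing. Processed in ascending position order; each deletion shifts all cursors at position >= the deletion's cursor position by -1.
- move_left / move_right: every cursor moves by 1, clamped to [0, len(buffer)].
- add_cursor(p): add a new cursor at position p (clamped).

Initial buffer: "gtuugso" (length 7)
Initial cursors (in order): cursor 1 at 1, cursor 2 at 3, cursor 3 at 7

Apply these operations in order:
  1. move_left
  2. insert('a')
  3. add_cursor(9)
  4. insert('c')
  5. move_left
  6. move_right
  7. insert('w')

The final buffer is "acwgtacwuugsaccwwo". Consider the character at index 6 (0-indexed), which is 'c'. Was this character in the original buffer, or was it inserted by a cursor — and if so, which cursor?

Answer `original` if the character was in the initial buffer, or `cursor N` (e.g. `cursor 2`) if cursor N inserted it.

After op 1 (move_left): buffer="gtuugso" (len 7), cursors c1@0 c2@2 c3@6, authorship .......
After op 2 (insert('a')): buffer="agtauugsao" (len 10), cursors c1@1 c2@4 c3@9, authorship 1..2....3.
After op 3 (add_cursor(9)): buffer="agtauugsao" (len 10), cursors c1@1 c2@4 c3@9 c4@9, authorship 1..2....3.
After op 4 (insert('c')): buffer="acgtacuugsacco" (len 14), cursors c1@2 c2@6 c3@13 c4@13, authorship 11..22....334.
After op 5 (move_left): buffer="acgtacuugsacco" (len 14), cursors c1@1 c2@5 c3@12 c4@12, authorship 11..22....334.
After op 6 (move_right): buffer="acgtacuugsacco" (len 14), cursors c1@2 c2@6 c3@13 c4@13, authorship 11..22....334.
After op 7 (insert('w')): buffer="acwgtacwuugsaccwwo" (len 18), cursors c1@3 c2@8 c3@17 c4@17, authorship 111..222....33434.
Authorship (.=original, N=cursor N): 1 1 1 . . 2 2 2 . . . . 3 3 4 3 4 .
Index 6: author = 2

Answer: cursor 2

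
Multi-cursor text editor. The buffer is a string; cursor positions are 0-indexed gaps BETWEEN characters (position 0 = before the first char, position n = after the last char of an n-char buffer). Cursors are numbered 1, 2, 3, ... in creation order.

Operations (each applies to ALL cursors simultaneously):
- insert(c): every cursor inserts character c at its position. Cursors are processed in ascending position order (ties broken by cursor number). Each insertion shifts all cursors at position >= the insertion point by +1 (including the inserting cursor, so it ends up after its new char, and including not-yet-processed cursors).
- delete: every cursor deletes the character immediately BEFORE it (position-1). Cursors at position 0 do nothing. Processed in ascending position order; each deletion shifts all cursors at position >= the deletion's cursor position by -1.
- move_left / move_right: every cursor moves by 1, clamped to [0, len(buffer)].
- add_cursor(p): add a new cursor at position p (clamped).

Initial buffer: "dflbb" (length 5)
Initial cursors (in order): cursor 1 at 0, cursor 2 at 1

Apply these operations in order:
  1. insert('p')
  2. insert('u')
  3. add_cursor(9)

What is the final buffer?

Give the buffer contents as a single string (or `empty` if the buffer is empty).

Answer: pudpuflbb

Derivation:
After op 1 (insert('p')): buffer="pdpflbb" (len 7), cursors c1@1 c2@3, authorship 1.2....
After op 2 (insert('u')): buffer="pudpuflbb" (len 9), cursors c1@2 c2@5, authorship 11.22....
After op 3 (add_cursor(9)): buffer="pudpuflbb" (len 9), cursors c1@2 c2@5 c3@9, authorship 11.22....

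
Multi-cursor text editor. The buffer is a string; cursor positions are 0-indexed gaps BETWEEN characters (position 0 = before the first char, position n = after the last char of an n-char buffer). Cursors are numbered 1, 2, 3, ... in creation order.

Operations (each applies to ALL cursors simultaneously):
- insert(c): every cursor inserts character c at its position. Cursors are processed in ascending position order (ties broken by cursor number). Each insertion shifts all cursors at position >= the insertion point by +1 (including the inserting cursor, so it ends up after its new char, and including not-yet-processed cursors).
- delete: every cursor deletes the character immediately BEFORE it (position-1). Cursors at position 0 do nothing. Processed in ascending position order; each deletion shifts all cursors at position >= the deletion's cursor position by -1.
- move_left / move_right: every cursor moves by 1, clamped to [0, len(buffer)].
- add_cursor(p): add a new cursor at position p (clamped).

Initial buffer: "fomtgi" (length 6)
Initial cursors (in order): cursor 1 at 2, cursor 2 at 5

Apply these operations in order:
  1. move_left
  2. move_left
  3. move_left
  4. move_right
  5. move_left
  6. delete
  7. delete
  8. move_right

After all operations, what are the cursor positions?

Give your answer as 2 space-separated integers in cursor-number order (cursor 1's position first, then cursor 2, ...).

After op 1 (move_left): buffer="fomtgi" (len 6), cursors c1@1 c2@4, authorship ......
After op 2 (move_left): buffer="fomtgi" (len 6), cursors c1@0 c2@3, authorship ......
After op 3 (move_left): buffer="fomtgi" (len 6), cursors c1@0 c2@2, authorship ......
After op 4 (move_right): buffer="fomtgi" (len 6), cursors c1@1 c2@3, authorship ......
After op 5 (move_left): buffer="fomtgi" (len 6), cursors c1@0 c2@2, authorship ......
After op 6 (delete): buffer="fmtgi" (len 5), cursors c1@0 c2@1, authorship .....
After op 7 (delete): buffer="mtgi" (len 4), cursors c1@0 c2@0, authorship ....
After op 8 (move_right): buffer="mtgi" (len 4), cursors c1@1 c2@1, authorship ....

Answer: 1 1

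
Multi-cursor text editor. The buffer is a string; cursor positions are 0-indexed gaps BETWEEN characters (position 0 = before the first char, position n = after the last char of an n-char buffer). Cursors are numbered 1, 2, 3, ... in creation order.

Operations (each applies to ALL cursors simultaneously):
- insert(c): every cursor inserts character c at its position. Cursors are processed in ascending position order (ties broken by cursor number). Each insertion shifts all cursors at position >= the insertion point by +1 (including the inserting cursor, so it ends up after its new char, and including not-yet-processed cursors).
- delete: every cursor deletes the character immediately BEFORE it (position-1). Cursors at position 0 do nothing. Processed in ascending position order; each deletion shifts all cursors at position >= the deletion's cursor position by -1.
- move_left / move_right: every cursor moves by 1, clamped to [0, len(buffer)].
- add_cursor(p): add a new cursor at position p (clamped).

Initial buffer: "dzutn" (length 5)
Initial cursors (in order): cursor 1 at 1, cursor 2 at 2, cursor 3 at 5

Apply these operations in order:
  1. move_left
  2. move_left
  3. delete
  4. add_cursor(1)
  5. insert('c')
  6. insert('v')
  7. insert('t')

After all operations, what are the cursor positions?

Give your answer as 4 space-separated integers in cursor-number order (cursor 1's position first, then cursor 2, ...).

Answer: 6 6 14 10

Derivation:
After op 1 (move_left): buffer="dzutn" (len 5), cursors c1@0 c2@1 c3@4, authorship .....
After op 2 (move_left): buffer="dzutn" (len 5), cursors c1@0 c2@0 c3@3, authorship .....
After op 3 (delete): buffer="dztn" (len 4), cursors c1@0 c2@0 c3@2, authorship ....
After op 4 (add_cursor(1)): buffer="dztn" (len 4), cursors c1@0 c2@0 c4@1 c3@2, authorship ....
After op 5 (insert('c')): buffer="ccdczctn" (len 8), cursors c1@2 c2@2 c4@4 c3@6, authorship 12.4.3..
After op 6 (insert('v')): buffer="ccvvdcvzcvtn" (len 12), cursors c1@4 c2@4 c4@7 c3@10, authorship 1212.44.33..
After op 7 (insert('t')): buffer="ccvvttdcvtzcvttn" (len 16), cursors c1@6 c2@6 c4@10 c3@14, authorship 121212.444.333..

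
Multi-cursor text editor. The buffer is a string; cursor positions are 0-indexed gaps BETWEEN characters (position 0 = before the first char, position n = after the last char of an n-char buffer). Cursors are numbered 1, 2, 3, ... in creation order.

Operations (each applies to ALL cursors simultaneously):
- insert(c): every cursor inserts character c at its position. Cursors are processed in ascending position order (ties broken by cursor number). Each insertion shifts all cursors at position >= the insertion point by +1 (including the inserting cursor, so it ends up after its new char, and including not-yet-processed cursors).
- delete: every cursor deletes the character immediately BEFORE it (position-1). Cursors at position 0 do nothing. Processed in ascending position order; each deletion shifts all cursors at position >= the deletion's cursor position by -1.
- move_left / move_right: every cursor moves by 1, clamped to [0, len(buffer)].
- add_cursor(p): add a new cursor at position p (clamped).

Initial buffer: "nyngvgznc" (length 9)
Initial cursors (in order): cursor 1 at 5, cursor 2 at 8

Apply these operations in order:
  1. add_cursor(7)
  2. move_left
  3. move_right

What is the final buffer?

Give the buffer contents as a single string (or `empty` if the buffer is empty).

Answer: nyngvgznc

Derivation:
After op 1 (add_cursor(7)): buffer="nyngvgznc" (len 9), cursors c1@5 c3@7 c2@8, authorship .........
After op 2 (move_left): buffer="nyngvgznc" (len 9), cursors c1@4 c3@6 c2@7, authorship .........
After op 3 (move_right): buffer="nyngvgznc" (len 9), cursors c1@5 c3@7 c2@8, authorship .........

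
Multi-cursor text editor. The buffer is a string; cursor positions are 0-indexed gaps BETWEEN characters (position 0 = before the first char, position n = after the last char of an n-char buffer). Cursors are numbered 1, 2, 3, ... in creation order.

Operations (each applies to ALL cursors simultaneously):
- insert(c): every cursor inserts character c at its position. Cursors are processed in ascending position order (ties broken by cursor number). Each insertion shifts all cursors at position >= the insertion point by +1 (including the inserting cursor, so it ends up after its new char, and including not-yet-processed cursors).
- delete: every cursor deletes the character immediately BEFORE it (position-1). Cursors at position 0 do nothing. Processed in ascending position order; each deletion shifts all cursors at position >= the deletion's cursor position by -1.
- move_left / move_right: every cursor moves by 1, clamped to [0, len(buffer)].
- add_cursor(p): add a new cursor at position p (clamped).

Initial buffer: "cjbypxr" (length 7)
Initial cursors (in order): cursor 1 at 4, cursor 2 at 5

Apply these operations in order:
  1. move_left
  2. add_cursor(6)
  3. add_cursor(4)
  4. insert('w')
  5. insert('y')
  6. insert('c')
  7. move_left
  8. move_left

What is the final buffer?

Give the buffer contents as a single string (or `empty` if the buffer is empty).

After op 1 (move_left): buffer="cjbypxr" (len 7), cursors c1@3 c2@4, authorship .......
After op 2 (add_cursor(6)): buffer="cjbypxr" (len 7), cursors c1@3 c2@4 c3@6, authorship .......
After op 3 (add_cursor(4)): buffer="cjbypxr" (len 7), cursors c1@3 c2@4 c4@4 c3@6, authorship .......
After op 4 (insert('w')): buffer="cjbwywwpxwr" (len 11), cursors c1@4 c2@7 c4@7 c3@10, authorship ...1.24..3.
After op 5 (insert('y')): buffer="cjbwyywwyypxwyr" (len 15), cursors c1@5 c2@10 c4@10 c3@14, authorship ...11.2424..33.
After op 6 (insert('c')): buffer="cjbwycywwyyccpxwycr" (len 19), cursors c1@6 c2@13 c4@13 c3@18, authorship ...111.242424..333.
After op 7 (move_left): buffer="cjbwycywwyyccpxwycr" (len 19), cursors c1@5 c2@12 c4@12 c3@17, authorship ...111.242424..333.
After op 8 (move_left): buffer="cjbwycywwyyccpxwycr" (len 19), cursors c1@4 c2@11 c4@11 c3@16, authorship ...111.242424..333.

Answer: cjbwycywwyyccpxwycr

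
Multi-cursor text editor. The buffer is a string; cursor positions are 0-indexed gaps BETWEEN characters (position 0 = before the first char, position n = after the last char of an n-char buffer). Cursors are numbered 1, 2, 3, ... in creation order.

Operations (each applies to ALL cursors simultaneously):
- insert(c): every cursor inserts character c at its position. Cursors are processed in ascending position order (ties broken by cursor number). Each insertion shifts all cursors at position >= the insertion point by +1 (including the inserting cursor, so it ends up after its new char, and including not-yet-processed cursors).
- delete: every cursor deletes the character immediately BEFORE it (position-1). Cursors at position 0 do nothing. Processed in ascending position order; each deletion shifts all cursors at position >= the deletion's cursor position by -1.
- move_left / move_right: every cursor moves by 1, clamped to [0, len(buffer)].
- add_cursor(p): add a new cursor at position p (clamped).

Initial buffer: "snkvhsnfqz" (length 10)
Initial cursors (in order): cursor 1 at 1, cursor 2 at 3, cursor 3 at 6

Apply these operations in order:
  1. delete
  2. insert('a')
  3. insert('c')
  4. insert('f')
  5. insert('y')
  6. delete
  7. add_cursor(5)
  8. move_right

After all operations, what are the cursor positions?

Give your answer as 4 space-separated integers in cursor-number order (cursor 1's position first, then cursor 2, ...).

Answer: 4 8 13 6

Derivation:
After op 1 (delete): buffer="nvhnfqz" (len 7), cursors c1@0 c2@1 c3@3, authorship .......
After op 2 (insert('a')): buffer="anavhanfqz" (len 10), cursors c1@1 c2@3 c3@6, authorship 1.2..3....
After op 3 (insert('c')): buffer="acnacvhacnfqz" (len 13), cursors c1@2 c2@5 c3@9, authorship 11.22..33....
After op 4 (insert('f')): buffer="acfnacfvhacfnfqz" (len 16), cursors c1@3 c2@7 c3@12, authorship 111.222..333....
After op 5 (insert('y')): buffer="acfynacfyvhacfynfqz" (len 19), cursors c1@4 c2@9 c3@15, authorship 1111.2222..3333....
After op 6 (delete): buffer="acfnacfvhacfnfqz" (len 16), cursors c1@3 c2@7 c3@12, authorship 111.222..333....
After op 7 (add_cursor(5)): buffer="acfnacfvhacfnfqz" (len 16), cursors c1@3 c4@5 c2@7 c3@12, authorship 111.222..333....
After op 8 (move_right): buffer="acfnacfvhacfnfqz" (len 16), cursors c1@4 c4@6 c2@8 c3@13, authorship 111.222..333....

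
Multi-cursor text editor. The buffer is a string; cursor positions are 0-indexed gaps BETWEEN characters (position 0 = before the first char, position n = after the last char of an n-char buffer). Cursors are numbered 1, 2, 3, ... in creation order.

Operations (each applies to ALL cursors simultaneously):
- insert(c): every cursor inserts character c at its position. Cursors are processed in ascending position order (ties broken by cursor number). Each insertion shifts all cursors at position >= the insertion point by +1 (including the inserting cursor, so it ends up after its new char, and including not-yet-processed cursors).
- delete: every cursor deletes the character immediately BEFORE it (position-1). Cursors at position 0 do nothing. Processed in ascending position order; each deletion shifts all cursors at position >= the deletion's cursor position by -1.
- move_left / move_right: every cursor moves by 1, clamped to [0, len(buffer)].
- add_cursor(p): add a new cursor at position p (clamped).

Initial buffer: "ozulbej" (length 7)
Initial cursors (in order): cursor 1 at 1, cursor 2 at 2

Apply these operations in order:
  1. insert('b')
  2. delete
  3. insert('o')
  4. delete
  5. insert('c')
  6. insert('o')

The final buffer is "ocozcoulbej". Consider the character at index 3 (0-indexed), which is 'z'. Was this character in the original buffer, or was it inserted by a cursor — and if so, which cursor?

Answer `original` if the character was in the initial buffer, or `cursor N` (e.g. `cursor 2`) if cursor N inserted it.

Answer: original

Derivation:
After op 1 (insert('b')): buffer="obzbulbej" (len 9), cursors c1@2 c2@4, authorship .1.2.....
After op 2 (delete): buffer="ozulbej" (len 7), cursors c1@1 c2@2, authorship .......
After op 3 (insert('o')): buffer="oozoulbej" (len 9), cursors c1@2 c2@4, authorship .1.2.....
After op 4 (delete): buffer="ozulbej" (len 7), cursors c1@1 c2@2, authorship .......
After op 5 (insert('c')): buffer="oczculbej" (len 9), cursors c1@2 c2@4, authorship .1.2.....
After op 6 (insert('o')): buffer="ocozcoulbej" (len 11), cursors c1@3 c2@6, authorship .11.22.....
Authorship (.=original, N=cursor N): . 1 1 . 2 2 . . . . .
Index 3: author = original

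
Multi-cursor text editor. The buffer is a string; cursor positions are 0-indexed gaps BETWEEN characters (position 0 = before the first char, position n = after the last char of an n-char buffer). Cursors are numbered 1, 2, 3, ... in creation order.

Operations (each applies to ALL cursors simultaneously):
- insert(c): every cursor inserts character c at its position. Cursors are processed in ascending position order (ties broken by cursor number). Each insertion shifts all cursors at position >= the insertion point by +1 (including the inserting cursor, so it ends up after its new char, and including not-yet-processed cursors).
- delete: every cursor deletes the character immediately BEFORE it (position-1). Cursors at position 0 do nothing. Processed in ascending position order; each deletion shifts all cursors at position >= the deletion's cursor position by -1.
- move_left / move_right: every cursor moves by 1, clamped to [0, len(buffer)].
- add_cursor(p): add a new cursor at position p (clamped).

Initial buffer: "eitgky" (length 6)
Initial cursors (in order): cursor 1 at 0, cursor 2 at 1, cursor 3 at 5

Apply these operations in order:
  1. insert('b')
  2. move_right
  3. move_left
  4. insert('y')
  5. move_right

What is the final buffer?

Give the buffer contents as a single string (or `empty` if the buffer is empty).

Answer: byebyitgkbyy

Derivation:
After op 1 (insert('b')): buffer="bebitgkby" (len 9), cursors c1@1 c2@3 c3@8, authorship 1.2....3.
After op 2 (move_right): buffer="bebitgkby" (len 9), cursors c1@2 c2@4 c3@9, authorship 1.2....3.
After op 3 (move_left): buffer="bebitgkby" (len 9), cursors c1@1 c2@3 c3@8, authorship 1.2....3.
After op 4 (insert('y')): buffer="byebyitgkbyy" (len 12), cursors c1@2 c2@5 c3@11, authorship 11.22....33.
After op 5 (move_right): buffer="byebyitgkbyy" (len 12), cursors c1@3 c2@6 c3@12, authorship 11.22....33.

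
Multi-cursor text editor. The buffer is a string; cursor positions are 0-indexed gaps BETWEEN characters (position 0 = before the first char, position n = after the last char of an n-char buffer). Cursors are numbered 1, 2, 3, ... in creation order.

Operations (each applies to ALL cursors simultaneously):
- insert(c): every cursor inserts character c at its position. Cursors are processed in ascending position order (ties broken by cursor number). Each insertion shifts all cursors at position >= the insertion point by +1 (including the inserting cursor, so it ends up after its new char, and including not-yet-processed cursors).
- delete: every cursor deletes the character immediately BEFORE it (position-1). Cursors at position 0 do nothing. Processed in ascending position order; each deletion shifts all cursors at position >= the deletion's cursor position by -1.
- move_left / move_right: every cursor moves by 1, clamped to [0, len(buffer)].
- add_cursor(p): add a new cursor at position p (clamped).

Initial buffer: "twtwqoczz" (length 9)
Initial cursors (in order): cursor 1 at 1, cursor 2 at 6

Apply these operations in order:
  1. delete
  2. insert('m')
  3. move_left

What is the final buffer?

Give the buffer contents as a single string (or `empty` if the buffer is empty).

After op 1 (delete): buffer="wtwqczz" (len 7), cursors c1@0 c2@4, authorship .......
After op 2 (insert('m')): buffer="mwtwqmczz" (len 9), cursors c1@1 c2@6, authorship 1....2...
After op 3 (move_left): buffer="mwtwqmczz" (len 9), cursors c1@0 c2@5, authorship 1....2...

Answer: mwtwqmczz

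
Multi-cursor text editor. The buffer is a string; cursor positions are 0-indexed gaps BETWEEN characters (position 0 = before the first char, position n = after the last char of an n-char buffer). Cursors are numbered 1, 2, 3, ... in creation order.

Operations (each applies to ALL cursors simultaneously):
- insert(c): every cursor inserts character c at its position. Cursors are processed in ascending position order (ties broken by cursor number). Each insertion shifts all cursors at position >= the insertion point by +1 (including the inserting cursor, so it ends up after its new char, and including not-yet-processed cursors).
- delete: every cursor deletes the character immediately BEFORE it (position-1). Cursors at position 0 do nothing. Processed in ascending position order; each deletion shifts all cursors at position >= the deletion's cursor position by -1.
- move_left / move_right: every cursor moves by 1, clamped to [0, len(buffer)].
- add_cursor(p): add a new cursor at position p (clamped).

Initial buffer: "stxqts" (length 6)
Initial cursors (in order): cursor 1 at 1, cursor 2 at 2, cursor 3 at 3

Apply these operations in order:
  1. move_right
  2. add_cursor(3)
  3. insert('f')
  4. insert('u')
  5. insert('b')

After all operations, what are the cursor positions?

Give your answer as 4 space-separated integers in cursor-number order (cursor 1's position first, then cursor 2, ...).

After op 1 (move_right): buffer="stxqts" (len 6), cursors c1@2 c2@3 c3@4, authorship ......
After op 2 (add_cursor(3)): buffer="stxqts" (len 6), cursors c1@2 c2@3 c4@3 c3@4, authorship ......
After op 3 (insert('f')): buffer="stfxffqfts" (len 10), cursors c1@3 c2@6 c4@6 c3@8, authorship ..1.24.3..
After op 4 (insert('u')): buffer="stfuxffuuqfuts" (len 14), cursors c1@4 c2@9 c4@9 c3@12, authorship ..11.2424.33..
After op 5 (insert('b')): buffer="stfubxffuubbqfubts" (len 18), cursors c1@5 c2@12 c4@12 c3@16, authorship ..111.242424.333..

Answer: 5 12 16 12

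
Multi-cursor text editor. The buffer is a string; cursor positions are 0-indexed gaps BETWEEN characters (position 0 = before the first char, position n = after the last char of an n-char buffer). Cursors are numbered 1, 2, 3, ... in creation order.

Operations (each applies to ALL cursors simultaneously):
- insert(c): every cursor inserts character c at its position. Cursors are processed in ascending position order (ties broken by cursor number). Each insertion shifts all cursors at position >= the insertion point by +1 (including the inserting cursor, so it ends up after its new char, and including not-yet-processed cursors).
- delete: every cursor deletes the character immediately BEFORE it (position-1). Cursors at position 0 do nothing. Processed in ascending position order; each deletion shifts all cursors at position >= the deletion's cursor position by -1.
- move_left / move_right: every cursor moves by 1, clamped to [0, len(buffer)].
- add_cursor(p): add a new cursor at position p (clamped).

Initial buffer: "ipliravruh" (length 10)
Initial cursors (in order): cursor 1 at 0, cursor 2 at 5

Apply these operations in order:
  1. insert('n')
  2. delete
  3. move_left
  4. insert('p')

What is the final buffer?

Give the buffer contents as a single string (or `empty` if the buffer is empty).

Answer: piplipravruh

Derivation:
After op 1 (insert('n')): buffer="niplirnavruh" (len 12), cursors c1@1 c2@7, authorship 1.....2.....
After op 2 (delete): buffer="ipliravruh" (len 10), cursors c1@0 c2@5, authorship ..........
After op 3 (move_left): buffer="ipliravruh" (len 10), cursors c1@0 c2@4, authorship ..........
After op 4 (insert('p')): buffer="piplipravruh" (len 12), cursors c1@1 c2@6, authorship 1....2......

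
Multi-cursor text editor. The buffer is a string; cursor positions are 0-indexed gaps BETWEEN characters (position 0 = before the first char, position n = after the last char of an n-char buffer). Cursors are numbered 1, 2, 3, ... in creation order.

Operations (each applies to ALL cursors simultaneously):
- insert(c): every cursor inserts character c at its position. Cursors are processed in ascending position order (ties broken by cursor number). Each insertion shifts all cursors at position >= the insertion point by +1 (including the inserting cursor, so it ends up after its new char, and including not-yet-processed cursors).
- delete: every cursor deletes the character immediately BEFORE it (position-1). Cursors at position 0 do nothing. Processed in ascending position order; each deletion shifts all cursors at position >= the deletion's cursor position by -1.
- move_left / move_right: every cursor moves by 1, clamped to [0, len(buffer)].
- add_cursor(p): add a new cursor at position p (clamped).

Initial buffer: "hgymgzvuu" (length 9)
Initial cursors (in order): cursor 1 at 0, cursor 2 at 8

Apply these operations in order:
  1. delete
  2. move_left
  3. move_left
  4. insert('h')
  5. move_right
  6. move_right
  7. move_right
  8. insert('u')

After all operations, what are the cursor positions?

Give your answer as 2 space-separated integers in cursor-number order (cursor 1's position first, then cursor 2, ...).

After op 1 (delete): buffer="hgymgzvu" (len 8), cursors c1@0 c2@7, authorship ........
After op 2 (move_left): buffer="hgymgzvu" (len 8), cursors c1@0 c2@6, authorship ........
After op 3 (move_left): buffer="hgymgzvu" (len 8), cursors c1@0 c2@5, authorship ........
After op 4 (insert('h')): buffer="hhgymghzvu" (len 10), cursors c1@1 c2@7, authorship 1.....2...
After op 5 (move_right): buffer="hhgymghzvu" (len 10), cursors c1@2 c2@8, authorship 1.....2...
After op 6 (move_right): buffer="hhgymghzvu" (len 10), cursors c1@3 c2@9, authorship 1.....2...
After op 7 (move_right): buffer="hhgymghzvu" (len 10), cursors c1@4 c2@10, authorship 1.....2...
After op 8 (insert('u')): buffer="hhgyumghzvuu" (len 12), cursors c1@5 c2@12, authorship 1...1..2...2

Answer: 5 12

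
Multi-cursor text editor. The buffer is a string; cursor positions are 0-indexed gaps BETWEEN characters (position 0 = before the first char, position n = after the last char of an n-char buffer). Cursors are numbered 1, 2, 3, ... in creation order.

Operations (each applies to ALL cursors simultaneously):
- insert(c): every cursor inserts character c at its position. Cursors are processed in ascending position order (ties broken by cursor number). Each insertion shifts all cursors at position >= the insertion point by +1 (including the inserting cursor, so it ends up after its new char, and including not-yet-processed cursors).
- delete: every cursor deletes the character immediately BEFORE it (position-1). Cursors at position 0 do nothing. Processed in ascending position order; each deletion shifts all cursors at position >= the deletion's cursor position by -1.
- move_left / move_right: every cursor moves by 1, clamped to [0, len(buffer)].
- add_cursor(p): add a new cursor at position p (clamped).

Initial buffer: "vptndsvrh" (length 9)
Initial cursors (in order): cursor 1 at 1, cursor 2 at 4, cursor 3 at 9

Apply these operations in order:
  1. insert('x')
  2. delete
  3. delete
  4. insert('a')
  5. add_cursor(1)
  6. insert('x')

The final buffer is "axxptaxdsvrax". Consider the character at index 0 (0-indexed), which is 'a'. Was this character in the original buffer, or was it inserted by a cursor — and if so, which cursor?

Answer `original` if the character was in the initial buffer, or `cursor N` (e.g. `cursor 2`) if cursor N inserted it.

Answer: cursor 1

Derivation:
After op 1 (insert('x')): buffer="vxptnxdsvrhx" (len 12), cursors c1@2 c2@6 c3@12, authorship .1...2.....3
After op 2 (delete): buffer="vptndsvrh" (len 9), cursors c1@1 c2@4 c3@9, authorship .........
After op 3 (delete): buffer="ptdsvr" (len 6), cursors c1@0 c2@2 c3@6, authorship ......
After op 4 (insert('a')): buffer="aptadsvra" (len 9), cursors c1@1 c2@4 c3@9, authorship 1..2....3
After op 5 (add_cursor(1)): buffer="aptadsvra" (len 9), cursors c1@1 c4@1 c2@4 c3@9, authorship 1..2....3
After op 6 (insert('x')): buffer="axxptaxdsvrax" (len 13), cursors c1@3 c4@3 c2@7 c3@13, authorship 114..22....33
Authorship (.=original, N=cursor N): 1 1 4 . . 2 2 . . . . 3 3
Index 0: author = 1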